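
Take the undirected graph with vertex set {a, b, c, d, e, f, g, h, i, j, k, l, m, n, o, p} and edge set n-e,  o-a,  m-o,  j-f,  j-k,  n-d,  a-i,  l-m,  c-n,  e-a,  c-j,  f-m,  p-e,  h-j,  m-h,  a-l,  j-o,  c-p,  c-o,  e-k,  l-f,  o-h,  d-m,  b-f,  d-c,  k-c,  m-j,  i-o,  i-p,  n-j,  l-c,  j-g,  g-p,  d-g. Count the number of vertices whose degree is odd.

6

Degrees: a:4, b:1, c:7, d:4, e:4, f:4, g:3, h:3, i:3, j:8, k:3, l:4, m:6, n:4, o:6, p:4
Odd-degree vertices: b, c, g, h, i, k.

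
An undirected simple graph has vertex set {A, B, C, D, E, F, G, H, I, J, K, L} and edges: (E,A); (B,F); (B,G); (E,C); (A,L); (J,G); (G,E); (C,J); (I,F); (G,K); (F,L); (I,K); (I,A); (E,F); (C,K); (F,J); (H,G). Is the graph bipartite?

The cycle J-C-K-I-F-J has length 5, which is odd, so the graph is not bipartite.

No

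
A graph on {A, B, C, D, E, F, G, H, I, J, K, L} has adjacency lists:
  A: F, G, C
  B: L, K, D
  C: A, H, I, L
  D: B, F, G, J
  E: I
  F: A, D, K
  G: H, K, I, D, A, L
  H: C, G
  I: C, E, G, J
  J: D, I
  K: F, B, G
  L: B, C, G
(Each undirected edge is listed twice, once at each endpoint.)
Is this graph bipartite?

Partition the vertices as {B, C, E, F, G, J} vs {A, D, H, I, K, L}. Each listed edge has one endpoint in each part, so the graph is bipartite.

Yes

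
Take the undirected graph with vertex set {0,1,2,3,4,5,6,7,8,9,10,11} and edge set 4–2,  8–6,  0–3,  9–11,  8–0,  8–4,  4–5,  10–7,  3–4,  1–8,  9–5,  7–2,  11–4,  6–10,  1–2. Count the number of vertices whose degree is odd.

Degrees: 0:2, 1:2, 2:3, 3:2, 4:5, 5:2, 6:2, 7:2, 8:4, 9:2, 10:2, 11:2
Odd-degree vertices: 2, 4.

2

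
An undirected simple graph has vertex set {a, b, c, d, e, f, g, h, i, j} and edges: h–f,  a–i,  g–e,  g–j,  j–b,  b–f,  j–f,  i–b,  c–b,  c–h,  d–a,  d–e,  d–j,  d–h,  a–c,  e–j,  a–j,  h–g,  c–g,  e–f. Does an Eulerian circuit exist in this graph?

Degrees: a:4, b:4, c:4, d:4, e:4, f:4, g:4, h:4, i:2, j:6
All degrees are even and the non-isolated vertices are connected — an Eulerian circuit exists.

Yes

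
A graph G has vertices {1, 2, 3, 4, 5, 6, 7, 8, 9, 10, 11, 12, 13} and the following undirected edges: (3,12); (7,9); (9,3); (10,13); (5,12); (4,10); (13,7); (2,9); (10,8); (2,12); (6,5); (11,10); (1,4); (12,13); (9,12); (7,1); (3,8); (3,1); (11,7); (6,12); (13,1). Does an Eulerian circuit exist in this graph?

Degrees: 1:4, 2:2, 3:4, 4:2, 5:2, 6:2, 7:4, 8:2, 9:4, 10:4, 11:2, 12:6, 13:4
All degrees are even and the non-isolated vertices are connected — an Eulerian circuit exists.

Yes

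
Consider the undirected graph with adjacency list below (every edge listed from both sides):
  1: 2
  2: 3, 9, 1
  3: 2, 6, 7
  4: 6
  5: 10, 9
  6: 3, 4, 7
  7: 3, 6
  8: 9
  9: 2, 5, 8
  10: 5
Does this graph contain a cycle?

Yes

|V| = 10, |E| = 10, number of components = 1.
One cycle is 3-6-7-3.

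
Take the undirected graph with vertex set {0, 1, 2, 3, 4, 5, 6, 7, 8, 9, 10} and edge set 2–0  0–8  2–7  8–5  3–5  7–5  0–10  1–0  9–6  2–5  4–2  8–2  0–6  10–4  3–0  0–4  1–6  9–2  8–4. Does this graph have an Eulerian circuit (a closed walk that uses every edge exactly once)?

No

Degrees: 0:7, 1:2, 2:6, 3:2, 4:4, 5:4, 6:3, 7:2, 8:4, 9:2, 10:2
Vertices with odd degree: 0, 6. An Eulerian circuit requires all degrees even.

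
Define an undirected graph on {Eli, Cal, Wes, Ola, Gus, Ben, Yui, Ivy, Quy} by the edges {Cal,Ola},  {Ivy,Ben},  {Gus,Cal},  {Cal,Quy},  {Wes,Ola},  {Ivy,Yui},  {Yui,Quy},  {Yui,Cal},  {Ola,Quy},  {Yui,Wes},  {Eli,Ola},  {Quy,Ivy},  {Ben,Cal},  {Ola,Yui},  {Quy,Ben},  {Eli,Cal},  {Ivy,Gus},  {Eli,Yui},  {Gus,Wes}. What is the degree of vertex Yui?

6

Neighbors of Yui: Eli, Cal, Wes, Ola, Ivy, Quy.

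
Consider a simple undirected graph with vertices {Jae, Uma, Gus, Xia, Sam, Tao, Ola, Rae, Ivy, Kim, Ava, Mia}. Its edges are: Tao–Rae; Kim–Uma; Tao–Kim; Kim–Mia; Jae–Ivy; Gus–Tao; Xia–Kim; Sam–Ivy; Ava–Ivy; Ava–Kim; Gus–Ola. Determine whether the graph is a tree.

Yes

The graph has 12 vertices and 11 edges.
It is connected with exactly 11 edges, hence acyclic — it is a tree.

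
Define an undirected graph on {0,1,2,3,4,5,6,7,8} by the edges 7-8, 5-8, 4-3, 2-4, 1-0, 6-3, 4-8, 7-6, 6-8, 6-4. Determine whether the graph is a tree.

|V| = 9, |E| = 10.
It is not connected, so it is not a tree.

No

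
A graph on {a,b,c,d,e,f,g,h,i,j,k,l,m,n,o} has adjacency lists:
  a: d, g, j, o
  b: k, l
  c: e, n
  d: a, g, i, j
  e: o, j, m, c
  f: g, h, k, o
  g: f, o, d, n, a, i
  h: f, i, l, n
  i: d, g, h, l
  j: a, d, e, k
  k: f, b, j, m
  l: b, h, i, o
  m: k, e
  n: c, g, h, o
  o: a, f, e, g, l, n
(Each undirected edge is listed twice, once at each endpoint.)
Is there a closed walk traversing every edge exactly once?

Yes

Degrees: a:4, b:2, c:2, d:4, e:4, f:4, g:6, h:4, i:4, j:4, k:4, l:4, m:2, n:4, o:6
All degrees are even and the non-isolated vertices are connected — an Eulerian circuit exists.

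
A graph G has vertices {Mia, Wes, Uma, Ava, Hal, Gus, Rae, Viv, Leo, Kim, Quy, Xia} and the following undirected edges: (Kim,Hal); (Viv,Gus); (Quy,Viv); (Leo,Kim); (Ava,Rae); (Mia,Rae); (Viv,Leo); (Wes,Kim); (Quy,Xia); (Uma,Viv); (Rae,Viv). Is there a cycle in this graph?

The graph has 12 vertices, 11 edges, and 1 connected component.
A forest on 12 vertices with 1 component has exactly 11 edges, which matches — so no cycle.

No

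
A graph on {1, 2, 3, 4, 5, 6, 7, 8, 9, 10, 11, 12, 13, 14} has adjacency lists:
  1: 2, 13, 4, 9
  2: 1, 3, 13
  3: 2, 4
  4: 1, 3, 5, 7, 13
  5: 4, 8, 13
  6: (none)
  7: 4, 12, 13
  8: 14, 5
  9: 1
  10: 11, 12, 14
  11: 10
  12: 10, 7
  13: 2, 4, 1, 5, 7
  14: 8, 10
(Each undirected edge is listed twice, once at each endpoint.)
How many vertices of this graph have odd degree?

Degrees: 1:4, 2:3, 3:2, 4:5, 5:3, 6:0, 7:3, 8:2, 9:1, 10:3, 11:1, 12:2, 13:5, 14:2
Odd-degree vertices: 2, 4, 5, 7, 9, 10, 11, 13.

8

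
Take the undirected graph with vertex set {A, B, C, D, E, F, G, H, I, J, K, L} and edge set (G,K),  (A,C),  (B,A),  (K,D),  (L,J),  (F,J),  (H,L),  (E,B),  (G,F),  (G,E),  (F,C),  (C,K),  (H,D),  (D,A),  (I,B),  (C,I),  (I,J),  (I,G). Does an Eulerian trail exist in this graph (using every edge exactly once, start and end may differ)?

No

Degrees: A:3, B:3, C:4, D:3, E:2, F:3, G:4, H:2, I:4, J:3, K:3, L:2
Odd-degree vertices: A, B, D, F, J, K (6 total).
With 6 odd-degree vertices (more than two), no single trail can use every edge.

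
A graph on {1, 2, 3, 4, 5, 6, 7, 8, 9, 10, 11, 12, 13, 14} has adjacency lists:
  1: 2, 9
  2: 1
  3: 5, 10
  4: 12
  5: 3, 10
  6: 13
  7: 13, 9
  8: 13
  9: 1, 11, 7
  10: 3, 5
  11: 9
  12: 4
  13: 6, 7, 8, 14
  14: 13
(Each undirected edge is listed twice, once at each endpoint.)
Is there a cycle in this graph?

Yes

The graph has 14 vertices, 12 edges, and 3 connected components.
Since 12 > 14 - 3, a cycle must exist; for instance 3-10-5-3.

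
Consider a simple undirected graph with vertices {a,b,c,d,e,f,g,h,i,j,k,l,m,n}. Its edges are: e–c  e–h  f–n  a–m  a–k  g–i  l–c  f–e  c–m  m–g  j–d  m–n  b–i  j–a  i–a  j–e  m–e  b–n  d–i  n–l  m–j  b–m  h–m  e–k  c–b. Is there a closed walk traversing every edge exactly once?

Yes

Degrees: a:4, b:4, c:4, d:2, e:6, f:2, g:2, h:2, i:4, j:4, k:2, l:2, m:8, n:4
All degrees are even and the non-isolated vertices are connected — an Eulerian circuit exists.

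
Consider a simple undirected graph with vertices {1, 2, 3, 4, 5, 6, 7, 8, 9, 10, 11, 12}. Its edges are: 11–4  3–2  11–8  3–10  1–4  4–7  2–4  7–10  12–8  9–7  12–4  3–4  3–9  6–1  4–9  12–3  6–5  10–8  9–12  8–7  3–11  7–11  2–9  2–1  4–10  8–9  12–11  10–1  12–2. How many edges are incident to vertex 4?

8

Neighbors of 4: 1, 2, 3, 7, 9, 10, 11, 12.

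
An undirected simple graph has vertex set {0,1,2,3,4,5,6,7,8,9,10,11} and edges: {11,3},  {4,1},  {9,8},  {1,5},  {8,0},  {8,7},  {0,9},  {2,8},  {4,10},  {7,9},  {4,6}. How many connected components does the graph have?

3

Component: {3, 11}
Component: {0, 2, 7, 8, 9}
Component: {1, 4, 5, 6, 10}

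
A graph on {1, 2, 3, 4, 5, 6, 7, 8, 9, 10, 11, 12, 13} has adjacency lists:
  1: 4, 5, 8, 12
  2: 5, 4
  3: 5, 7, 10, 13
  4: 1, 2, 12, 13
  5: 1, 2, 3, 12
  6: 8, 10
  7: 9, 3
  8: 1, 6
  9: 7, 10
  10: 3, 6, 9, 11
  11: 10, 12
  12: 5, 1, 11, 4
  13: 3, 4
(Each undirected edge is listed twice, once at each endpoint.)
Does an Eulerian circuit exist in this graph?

Yes

Degrees: 1:4, 2:2, 3:4, 4:4, 5:4, 6:2, 7:2, 8:2, 9:2, 10:4, 11:2, 12:4, 13:2
All degrees are even and the non-isolated vertices are connected — an Eulerian circuit exists.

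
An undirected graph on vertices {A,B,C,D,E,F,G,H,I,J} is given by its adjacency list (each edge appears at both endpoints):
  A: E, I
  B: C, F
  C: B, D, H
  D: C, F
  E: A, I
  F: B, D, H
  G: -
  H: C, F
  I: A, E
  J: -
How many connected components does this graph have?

Component: {G}
Component: {J}
Component: {A, E, I}
Component: {B, C, D, F, H}

4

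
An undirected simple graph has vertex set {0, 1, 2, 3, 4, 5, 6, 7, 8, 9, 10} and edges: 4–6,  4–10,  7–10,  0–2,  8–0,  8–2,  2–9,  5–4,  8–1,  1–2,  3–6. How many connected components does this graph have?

2

Component: {0, 1, 2, 8, 9}
Component: {3, 4, 5, 6, 7, 10}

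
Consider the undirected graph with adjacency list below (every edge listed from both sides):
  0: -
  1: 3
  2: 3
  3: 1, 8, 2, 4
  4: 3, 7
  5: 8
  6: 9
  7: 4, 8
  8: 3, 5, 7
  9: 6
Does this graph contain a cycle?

The graph has 10 vertices, 8 edges, and 3 connected components.
Since 8 > 10 - 3, a cycle must exist; for instance 3-4-7-8-3.

Yes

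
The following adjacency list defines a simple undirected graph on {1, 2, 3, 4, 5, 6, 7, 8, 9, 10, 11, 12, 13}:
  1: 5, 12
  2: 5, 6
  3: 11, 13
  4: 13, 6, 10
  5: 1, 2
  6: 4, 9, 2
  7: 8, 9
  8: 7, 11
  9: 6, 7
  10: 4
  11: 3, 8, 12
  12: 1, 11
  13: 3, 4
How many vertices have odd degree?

Degrees: 1:2, 2:2, 3:2, 4:3, 5:2, 6:3, 7:2, 8:2, 9:2, 10:1, 11:3, 12:2, 13:2
Odd-degree vertices: 4, 6, 10, 11.

4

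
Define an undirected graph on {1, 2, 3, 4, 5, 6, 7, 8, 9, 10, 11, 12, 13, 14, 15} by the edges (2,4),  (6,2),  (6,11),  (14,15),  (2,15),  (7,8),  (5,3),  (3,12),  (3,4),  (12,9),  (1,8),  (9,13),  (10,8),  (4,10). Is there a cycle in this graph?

No

|V| = 15, |E| = 14, number of components = 1.
Since 14 = 15 - 1, the graph is a forest and contains no cycle.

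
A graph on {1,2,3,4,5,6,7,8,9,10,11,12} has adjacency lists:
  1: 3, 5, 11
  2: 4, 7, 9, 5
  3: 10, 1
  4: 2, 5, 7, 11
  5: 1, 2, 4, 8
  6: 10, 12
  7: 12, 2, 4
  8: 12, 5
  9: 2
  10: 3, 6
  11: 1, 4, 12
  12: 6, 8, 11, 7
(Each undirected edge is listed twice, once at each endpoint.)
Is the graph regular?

Degrees: 1:3, 2:4, 3:2, 4:4, 5:4, 6:2, 7:3, 8:2, 9:1, 10:2, 11:3, 12:4
Vertex 9 has degree 1 while 2 has degree 4, so the graph is not regular.

No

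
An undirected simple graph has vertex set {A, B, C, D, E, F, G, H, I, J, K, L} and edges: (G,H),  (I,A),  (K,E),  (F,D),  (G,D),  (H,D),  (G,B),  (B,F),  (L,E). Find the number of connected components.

5

Component: {C}
Component: {J}
Component: {A, I}
Component: {E, K, L}
Component: {B, D, F, G, H}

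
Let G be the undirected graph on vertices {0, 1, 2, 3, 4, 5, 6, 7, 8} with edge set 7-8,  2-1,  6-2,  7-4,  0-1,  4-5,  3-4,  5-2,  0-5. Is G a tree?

No

|V| = 9, |E| = 9.
Connected but with 9 > 8 edges, so it has a cycle and is not a tree.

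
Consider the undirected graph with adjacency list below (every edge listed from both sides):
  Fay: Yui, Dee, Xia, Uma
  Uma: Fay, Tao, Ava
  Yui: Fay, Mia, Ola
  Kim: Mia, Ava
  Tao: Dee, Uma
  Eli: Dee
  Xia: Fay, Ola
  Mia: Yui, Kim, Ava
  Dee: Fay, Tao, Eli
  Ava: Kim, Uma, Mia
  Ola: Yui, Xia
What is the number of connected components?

1

Component: {Fay, Uma, Yui, Kim, Tao, Eli, Xia, Mia, Dee, Ava, Ola}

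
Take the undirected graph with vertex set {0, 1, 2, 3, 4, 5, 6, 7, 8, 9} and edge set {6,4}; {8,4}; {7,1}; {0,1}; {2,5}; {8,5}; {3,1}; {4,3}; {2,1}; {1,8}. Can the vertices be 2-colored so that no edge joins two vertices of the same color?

Color {1, 4, 5, 9} black and {0, 2, 3, 6, 7, 8} white. No edge joins two same-colored vertices, so the graph is bipartite.

Yes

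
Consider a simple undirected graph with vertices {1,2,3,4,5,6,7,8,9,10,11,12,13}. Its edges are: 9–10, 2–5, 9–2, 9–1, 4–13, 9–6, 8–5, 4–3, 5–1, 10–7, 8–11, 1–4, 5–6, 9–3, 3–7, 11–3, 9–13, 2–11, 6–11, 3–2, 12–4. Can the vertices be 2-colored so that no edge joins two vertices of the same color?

No

The cycle 2-3-9-2 has length 3, which is odd, so the graph is not bipartite.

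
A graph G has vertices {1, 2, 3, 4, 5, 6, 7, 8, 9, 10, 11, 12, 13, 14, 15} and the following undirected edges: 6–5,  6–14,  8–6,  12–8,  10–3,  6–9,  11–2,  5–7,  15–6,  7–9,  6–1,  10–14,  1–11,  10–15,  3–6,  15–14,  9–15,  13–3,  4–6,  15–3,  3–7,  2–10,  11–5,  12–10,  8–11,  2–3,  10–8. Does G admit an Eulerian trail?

No

Degrees: 1:2, 2:3, 3:6, 4:1, 5:3, 6:8, 7:3, 8:4, 9:3, 10:6, 11:4, 12:2, 13:1, 14:3, 15:5
Odd-degree vertices: 2, 4, 5, 7, 9, 13, 14, 15 (8 total).
An Eulerian trail requires 0 or 2 odd-degree vertices; here there are 8.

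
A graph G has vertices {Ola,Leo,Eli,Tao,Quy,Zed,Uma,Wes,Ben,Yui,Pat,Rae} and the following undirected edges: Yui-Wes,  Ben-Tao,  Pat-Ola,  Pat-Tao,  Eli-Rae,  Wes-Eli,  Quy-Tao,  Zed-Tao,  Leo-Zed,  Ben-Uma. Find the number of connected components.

Component: {Eli, Wes, Yui, Rae}
Component: {Ola, Leo, Tao, Quy, Zed, Uma, Ben, Pat}

2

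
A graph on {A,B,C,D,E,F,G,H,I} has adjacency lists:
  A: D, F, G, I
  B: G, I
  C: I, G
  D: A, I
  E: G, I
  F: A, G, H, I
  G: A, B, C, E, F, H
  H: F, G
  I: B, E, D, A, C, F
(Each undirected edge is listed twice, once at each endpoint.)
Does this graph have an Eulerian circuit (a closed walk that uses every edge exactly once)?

Yes

Degrees: A:4, B:2, C:2, D:2, E:2, F:4, G:6, H:2, I:6
All degrees are even and the non-isolated vertices are connected — an Eulerian circuit exists.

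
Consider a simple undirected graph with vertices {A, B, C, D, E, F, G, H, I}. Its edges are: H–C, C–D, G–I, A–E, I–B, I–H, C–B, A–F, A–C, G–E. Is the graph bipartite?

Partition the vertices as {C, E, F, I} vs {A, B, D, G, H}. Each listed edge has one endpoint in each part, so the graph is bipartite.

Yes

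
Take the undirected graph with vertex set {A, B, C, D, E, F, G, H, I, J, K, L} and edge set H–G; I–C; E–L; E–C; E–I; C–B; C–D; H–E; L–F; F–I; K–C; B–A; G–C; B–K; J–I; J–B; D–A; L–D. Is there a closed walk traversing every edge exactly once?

Degrees: A:2, B:4, C:6, D:3, E:4, F:2, G:2, H:2, I:4, J:2, K:2, L:3
Vertices with odd degree: D, L. An Eulerian circuit requires all degrees even.

No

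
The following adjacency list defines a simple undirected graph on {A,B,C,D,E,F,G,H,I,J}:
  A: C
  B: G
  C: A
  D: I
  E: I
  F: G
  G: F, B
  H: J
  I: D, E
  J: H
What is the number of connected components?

Component: {A, C}
Component: {H, J}
Component: {B, F, G}
Component: {D, E, I}

4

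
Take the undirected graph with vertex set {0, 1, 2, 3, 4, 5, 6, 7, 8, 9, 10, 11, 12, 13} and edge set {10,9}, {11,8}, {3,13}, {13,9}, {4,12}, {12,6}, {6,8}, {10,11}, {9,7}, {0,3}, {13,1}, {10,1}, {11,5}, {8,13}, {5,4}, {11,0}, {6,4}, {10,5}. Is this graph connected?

No

Component: {2}
Component: {0, 1, 3, 4, 5, 6, 7, 8, 9, 10, 11, 12, 13}
There are 2 separate components, so the graph is not connected.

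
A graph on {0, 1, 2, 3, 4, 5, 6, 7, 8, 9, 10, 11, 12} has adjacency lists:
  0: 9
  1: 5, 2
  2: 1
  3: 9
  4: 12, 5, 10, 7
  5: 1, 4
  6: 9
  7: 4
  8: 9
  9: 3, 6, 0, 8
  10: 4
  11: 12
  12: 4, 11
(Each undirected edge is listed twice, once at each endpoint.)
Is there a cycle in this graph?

No

|V| = 13, |E| = 11, number of components = 2.
A forest on 13 vertices with 2 components has exactly 11 edges, which matches — so no cycle.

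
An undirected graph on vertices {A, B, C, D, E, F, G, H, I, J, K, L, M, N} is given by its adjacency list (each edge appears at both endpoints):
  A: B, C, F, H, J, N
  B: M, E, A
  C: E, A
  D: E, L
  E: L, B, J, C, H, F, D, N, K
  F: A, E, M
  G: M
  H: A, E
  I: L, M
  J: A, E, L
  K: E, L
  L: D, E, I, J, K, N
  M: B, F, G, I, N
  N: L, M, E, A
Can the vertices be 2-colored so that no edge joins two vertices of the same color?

The cycle E-L-N-E has length 3, which is odd, so the graph is not bipartite.

No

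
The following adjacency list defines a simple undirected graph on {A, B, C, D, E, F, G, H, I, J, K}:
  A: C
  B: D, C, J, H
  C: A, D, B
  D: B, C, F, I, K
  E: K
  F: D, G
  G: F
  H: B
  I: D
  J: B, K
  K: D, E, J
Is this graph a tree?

No

|V| = 11, |E| = 12.
A tree on 11 vertices has exactly 10 edges; this graph has 12, so it contains a cycle and is not a tree.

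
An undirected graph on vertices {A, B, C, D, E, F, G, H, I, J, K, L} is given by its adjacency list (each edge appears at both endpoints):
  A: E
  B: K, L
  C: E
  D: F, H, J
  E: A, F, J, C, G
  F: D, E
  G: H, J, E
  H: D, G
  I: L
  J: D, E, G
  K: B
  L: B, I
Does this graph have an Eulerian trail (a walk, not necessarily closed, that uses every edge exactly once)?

No

Degrees: A:1, B:2, C:1, D:3, E:5, F:2, G:3, H:2, I:1, J:3, K:1, L:2
Odd-degree vertices: A, C, D, E, G, I, J, K (8 total).
An Eulerian trail requires 0 or 2 odd-degree vertices; here there are 8.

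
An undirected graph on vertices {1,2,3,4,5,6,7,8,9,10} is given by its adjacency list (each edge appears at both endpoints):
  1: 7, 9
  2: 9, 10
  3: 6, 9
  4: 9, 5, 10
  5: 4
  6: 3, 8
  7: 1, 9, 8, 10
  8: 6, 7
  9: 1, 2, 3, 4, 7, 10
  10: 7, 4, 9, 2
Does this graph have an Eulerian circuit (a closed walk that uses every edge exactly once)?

Degrees: 1:2, 2:2, 3:2, 4:3, 5:1, 6:2, 7:4, 8:2, 9:6, 10:4
Vertices with odd degree: 4, 5. An Eulerian circuit requires all degrees even.

No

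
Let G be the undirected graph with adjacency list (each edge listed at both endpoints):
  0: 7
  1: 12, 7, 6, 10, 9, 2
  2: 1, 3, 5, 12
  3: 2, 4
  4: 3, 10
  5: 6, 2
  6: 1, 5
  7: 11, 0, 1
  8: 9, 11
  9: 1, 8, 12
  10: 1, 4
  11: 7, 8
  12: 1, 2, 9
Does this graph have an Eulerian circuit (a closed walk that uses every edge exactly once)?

Degrees: 0:1, 1:6, 2:4, 3:2, 4:2, 5:2, 6:2, 7:3, 8:2, 9:3, 10:2, 11:2, 12:3
Vertices with odd degree: 0, 7, 9, 12. An Eulerian circuit requires all degrees even.

No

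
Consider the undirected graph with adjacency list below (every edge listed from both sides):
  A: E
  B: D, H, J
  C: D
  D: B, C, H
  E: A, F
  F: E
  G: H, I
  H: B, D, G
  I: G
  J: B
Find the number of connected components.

Component: {A, E, F}
Component: {B, C, D, G, H, I, J}

2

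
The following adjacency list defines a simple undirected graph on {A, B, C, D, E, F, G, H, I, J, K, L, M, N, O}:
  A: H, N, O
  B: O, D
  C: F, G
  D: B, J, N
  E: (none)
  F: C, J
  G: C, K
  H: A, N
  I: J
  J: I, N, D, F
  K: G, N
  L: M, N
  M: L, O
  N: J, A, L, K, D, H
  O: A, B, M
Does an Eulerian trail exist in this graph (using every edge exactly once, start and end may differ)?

Degrees: A:3, B:2, C:2, D:3, E:0, F:2, G:2, H:2, I:1, J:4, K:2, L:2, M:2, N:6, O:3
Odd-degree vertices: A, D, I, O (4 total).
With 4 odd-degree vertices (more than two), no single trail can use every edge.

No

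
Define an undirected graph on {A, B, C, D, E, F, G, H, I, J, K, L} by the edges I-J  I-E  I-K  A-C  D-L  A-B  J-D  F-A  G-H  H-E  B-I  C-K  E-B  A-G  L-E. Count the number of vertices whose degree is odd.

2

Degrees: A:4, B:3, C:2, D:2, E:4, F:1, G:2, H:2, I:4, J:2, K:2, L:2
Odd-degree vertices: B, F.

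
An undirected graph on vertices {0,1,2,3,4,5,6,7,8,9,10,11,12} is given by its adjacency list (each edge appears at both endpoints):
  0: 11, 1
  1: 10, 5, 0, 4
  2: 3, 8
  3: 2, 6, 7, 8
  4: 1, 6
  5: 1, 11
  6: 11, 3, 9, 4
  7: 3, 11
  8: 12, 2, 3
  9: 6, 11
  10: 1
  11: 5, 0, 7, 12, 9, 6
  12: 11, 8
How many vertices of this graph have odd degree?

Degrees: 0:2, 1:4, 2:2, 3:4, 4:2, 5:2, 6:4, 7:2, 8:3, 9:2, 10:1, 11:6, 12:2
Odd-degree vertices: 8, 10.

2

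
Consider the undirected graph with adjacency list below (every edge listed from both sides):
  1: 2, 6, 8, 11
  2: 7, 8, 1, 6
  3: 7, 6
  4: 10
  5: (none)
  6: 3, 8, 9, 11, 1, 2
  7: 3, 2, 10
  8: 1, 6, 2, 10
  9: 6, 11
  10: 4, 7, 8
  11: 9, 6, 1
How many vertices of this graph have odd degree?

4

Degrees: 1:4, 2:4, 3:2, 4:1, 5:0, 6:6, 7:3, 8:4, 9:2, 10:3, 11:3
Odd-degree vertices: 4, 7, 10, 11.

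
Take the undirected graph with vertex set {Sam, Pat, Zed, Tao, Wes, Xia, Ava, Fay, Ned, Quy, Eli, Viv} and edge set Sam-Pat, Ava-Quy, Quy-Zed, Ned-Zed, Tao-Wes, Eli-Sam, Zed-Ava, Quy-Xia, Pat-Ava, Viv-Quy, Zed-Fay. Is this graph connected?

Component: {Tao, Wes}
Component: {Sam, Pat, Zed, Xia, Ava, Fay, Ned, Quy, Eli, Viv}
No edge joins these 2 groups, so the graph is disconnected.

No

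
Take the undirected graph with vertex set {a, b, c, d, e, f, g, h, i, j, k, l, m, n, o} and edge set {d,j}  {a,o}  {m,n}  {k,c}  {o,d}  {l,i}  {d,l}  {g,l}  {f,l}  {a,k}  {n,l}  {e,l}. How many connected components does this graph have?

Component: {b}
Component: {h}
Component: {a, c, d, e, f, g, i, j, k, l, m, n, o}

3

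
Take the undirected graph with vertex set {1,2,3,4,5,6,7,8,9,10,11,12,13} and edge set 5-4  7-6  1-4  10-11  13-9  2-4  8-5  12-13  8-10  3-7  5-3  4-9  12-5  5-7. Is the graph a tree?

No

The graph has 13 vertices and 14 edges.
A tree on 13 vertices has exactly 12 edges; this graph has 14, so it contains a cycle and is not a tree.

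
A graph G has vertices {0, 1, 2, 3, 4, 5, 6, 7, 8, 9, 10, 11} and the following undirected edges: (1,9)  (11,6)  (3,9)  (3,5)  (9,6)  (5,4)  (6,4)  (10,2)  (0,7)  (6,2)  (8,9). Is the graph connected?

Component: {0, 7}
Component: {1, 2, 3, 4, 5, 6, 8, 9, 10, 11}
No edge joins these 2 groups, so the graph is disconnected.

No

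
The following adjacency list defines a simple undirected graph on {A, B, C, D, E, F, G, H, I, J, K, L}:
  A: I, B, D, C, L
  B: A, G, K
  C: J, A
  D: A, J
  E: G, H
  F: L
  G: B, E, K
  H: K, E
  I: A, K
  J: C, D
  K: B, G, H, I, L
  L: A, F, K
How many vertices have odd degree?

Degrees: A:5, B:3, C:2, D:2, E:2, F:1, G:3, H:2, I:2, J:2, K:5, L:3
Odd-degree vertices: A, B, F, G, K, L.

6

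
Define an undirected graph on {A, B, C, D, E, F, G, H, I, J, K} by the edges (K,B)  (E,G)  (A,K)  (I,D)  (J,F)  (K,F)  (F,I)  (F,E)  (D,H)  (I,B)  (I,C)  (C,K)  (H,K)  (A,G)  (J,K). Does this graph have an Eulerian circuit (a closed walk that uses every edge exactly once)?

Yes

Degrees: A:2, B:2, C:2, D:2, E:2, F:4, G:2, H:2, I:4, J:2, K:6
Every vertex has even degree and the edges form a single connected piece, so an Eulerian circuit exists.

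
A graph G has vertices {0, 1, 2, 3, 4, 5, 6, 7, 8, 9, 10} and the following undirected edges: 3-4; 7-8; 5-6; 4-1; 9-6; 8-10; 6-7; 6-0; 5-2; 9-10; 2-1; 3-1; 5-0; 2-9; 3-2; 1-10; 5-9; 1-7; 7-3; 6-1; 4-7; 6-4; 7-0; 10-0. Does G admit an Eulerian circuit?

Yes

Degrees: 0:4, 1:6, 2:4, 3:4, 4:4, 5:4, 6:6, 7:6, 8:2, 9:4, 10:4
All degrees are even and the non-isolated vertices are connected — an Eulerian circuit exists.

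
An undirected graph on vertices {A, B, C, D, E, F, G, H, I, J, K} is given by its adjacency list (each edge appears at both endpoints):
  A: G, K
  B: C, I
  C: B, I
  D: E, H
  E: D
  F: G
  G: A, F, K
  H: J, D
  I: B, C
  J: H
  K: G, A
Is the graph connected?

No

Component: {B, C, I}
Component: {A, F, G, K}
Component: {D, E, H, J}
No edge joins these 3 groups, so the graph is disconnected.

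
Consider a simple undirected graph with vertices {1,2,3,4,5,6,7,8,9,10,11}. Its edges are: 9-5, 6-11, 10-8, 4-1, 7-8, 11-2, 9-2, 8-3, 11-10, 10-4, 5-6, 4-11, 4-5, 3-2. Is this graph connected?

A breadth-first search from 1 visits 1, 4, 10, 5, 11, 8, 6, 9, 2, 7, 3 — all 11 vertices — so the graph is connected.

Yes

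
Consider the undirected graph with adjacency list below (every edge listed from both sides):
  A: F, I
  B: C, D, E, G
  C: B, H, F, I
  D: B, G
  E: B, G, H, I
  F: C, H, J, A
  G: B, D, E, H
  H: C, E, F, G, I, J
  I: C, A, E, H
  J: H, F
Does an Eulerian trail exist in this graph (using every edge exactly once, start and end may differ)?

Yes

Degrees: A:2, B:4, C:4, D:2, E:4, F:4, G:4, H:6, I:4, J:2
Odd-degree vertices: none (0 total).
With 0 odd-degree vertices and all edges in one connected piece, an Eulerian trail exists.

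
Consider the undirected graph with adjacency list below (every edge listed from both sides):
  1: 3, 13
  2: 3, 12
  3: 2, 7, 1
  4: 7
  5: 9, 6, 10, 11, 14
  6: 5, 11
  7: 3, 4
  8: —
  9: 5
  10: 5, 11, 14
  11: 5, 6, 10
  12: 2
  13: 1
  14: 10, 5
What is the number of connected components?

Component: {8}
Component: {5, 6, 9, 10, 11, 14}
Component: {1, 2, 3, 4, 7, 12, 13}

3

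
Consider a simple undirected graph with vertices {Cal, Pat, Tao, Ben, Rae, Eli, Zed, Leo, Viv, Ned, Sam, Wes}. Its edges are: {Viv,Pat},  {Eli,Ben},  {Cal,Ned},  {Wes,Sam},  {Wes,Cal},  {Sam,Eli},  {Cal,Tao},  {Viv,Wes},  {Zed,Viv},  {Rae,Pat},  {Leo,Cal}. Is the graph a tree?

The graph has 12 vertices and 11 edges.
Connected and |E| = |V| - 1, which characterizes a tree.

Yes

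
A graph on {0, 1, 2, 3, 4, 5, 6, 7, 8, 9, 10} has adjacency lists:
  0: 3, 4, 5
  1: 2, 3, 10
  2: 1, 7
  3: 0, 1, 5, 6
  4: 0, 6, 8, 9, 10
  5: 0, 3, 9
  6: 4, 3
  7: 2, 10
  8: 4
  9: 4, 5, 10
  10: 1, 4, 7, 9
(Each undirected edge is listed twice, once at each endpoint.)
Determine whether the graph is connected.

A breadth-first search from 0 visits 0, 4, 5, 3, 10, 6, 8, 9, 1, 7, 2 — all 11 vertices — so the graph is connected.

Yes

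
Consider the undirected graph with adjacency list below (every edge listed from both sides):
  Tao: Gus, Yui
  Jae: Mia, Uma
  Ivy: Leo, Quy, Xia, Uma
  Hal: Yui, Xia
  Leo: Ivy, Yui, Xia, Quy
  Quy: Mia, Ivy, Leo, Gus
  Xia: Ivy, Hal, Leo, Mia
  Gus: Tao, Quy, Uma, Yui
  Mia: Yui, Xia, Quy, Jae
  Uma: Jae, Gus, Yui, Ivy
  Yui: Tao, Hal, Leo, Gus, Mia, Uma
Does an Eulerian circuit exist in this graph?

Yes

Degrees: Tao:2, Jae:2, Ivy:4, Hal:2, Leo:4, Quy:4, Xia:4, Gus:4, Mia:4, Uma:4, Yui:6
All degrees are even and the non-isolated vertices are connected — an Eulerian circuit exists.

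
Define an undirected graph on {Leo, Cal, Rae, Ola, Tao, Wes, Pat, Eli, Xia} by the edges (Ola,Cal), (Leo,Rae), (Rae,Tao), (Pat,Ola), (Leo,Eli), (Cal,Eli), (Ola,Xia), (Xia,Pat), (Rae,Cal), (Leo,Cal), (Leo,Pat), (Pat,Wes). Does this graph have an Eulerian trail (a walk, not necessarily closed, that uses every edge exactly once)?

No

Degrees: Leo:4, Cal:4, Rae:3, Ola:3, Tao:1, Wes:1, Pat:4, Eli:2, Xia:2
Odd-degree vertices: Rae, Ola, Tao, Wes (4 total).
With 4 odd-degree vertices (more than two), no single trail can use every edge.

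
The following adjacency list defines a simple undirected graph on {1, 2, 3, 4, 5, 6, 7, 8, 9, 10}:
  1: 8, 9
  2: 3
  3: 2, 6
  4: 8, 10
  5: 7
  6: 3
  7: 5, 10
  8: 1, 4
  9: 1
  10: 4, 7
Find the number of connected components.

2

Component: {2, 3, 6}
Component: {1, 4, 5, 7, 8, 9, 10}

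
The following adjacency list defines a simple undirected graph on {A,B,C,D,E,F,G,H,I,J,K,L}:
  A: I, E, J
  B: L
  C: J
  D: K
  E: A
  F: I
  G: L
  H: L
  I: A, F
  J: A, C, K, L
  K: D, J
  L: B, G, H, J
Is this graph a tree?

The graph has 12 vertices and 11 edges.
It is connected with exactly 11 edges, hence acyclic — it is a tree.

Yes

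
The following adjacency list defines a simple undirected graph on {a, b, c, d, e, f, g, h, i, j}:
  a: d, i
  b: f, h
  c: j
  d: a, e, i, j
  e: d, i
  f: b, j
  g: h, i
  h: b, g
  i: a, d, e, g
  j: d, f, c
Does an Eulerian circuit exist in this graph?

No

Degrees: a:2, b:2, c:1, d:4, e:2, f:2, g:2, h:2, i:4, j:3
c, j have odd degree; an Eulerian circuit needs every degree to be even, so none exists.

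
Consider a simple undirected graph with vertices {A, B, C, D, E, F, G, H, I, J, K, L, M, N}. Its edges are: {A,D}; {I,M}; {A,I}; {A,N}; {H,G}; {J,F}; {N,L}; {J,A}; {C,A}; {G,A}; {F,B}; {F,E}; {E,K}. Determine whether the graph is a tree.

|V| = 14, |E| = 13.
Connected and |E| = |V| - 1, which characterizes a tree.

Yes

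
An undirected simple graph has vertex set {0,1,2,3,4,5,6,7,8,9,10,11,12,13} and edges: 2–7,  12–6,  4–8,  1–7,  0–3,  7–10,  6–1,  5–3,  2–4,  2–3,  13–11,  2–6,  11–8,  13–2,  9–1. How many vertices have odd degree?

Degrees: 0:1, 1:3, 2:5, 3:3, 4:2, 5:1, 6:3, 7:3, 8:2, 9:1, 10:1, 11:2, 12:1, 13:2
Odd-degree vertices: 0, 1, 2, 3, 5, 6, 7, 9, 10, 12.

10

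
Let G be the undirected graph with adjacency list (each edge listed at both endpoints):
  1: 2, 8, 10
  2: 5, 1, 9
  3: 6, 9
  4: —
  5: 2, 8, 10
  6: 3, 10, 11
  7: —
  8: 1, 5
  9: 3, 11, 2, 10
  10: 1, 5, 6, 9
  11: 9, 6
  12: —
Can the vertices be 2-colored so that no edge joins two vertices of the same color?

Yes

A valid 2-coloring puts {2, 3, 4, 7, 8, 10, 11, 12} on one side and {1, 5, 6, 9} on the other; every edge crosses between the two sides.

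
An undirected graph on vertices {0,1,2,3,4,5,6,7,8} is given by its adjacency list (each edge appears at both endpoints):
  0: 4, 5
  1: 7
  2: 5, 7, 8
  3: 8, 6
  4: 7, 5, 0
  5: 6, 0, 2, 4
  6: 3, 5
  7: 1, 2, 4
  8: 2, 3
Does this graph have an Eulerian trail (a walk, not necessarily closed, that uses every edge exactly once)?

No

Degrees: 0:2, 1:1, 2:3, 3:2, 4:3, 5:4, 6:2, 7:3, 8:2
Odd-degree vertices: 1, 2, 4, 7 (4 total).
An Eulerian trail requires 0 or 2 odd-degree vertices; here there are 4.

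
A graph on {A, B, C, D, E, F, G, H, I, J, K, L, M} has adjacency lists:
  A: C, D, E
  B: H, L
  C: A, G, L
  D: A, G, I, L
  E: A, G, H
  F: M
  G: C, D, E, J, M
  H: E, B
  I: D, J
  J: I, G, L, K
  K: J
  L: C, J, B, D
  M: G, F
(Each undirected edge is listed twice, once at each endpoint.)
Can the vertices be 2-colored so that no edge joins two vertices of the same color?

Partition the vertices as {B, C, D, E, J, M} vs {A, F, G, H, I, K, L}. Each listed edge has one endpoint in each part, so the graph is bipartite.

Yes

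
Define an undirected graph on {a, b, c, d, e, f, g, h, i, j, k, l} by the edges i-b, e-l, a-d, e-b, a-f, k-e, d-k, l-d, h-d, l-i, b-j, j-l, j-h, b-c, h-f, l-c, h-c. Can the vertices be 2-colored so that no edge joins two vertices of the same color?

Yes

Color {c, d, e, f, g, i, j} black and {a, b, h, k, l} white. No edge joins two same-colored vertices, so the graph is bipartite.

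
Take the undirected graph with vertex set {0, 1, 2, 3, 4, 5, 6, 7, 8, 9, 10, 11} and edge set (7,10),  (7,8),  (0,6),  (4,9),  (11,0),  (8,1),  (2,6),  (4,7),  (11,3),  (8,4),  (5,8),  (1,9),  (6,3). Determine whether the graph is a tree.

No

The graph has 12 vertices and 13 edges.
It splits into 2 components, so it cannot be a tree.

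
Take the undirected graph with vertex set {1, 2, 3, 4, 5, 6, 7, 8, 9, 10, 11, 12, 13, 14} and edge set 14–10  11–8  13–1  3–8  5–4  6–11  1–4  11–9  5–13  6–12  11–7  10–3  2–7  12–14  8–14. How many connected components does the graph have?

2

Component: {1, 4, 5, 13}
Component: {2, 3, 6, 7, 8, 9, 10, 11, 12, 14}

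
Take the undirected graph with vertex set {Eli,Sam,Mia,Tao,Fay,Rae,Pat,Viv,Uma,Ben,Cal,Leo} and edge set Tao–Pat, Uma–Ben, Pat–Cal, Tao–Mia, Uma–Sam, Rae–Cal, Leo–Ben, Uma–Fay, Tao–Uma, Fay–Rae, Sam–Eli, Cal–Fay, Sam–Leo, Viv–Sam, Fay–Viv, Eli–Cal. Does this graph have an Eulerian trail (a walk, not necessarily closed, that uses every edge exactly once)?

Degrees: Eli:2, Sam:4, Mia:1, Tao:3, Fay:4, Rae:2, Pat:2, Viv:2, Uma:4, Ben:2, Cal:4, Leo:2
Odd-degree vertices: Mia, Tao (2 total).
The non-isolated vertices are connected and exactly 2 have odd degree, so an Eulerian trail exists (from Mia to Tao).

Yes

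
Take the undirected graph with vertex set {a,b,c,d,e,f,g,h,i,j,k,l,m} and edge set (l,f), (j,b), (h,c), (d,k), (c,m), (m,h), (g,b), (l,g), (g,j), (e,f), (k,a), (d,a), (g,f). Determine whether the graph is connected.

Component: {i}
Component: {a, d, k}
Component: {c, h, m}
Component: {b, e, f, g, j, l}
No edge joins these 4 groups, so the graph is disconnected.

No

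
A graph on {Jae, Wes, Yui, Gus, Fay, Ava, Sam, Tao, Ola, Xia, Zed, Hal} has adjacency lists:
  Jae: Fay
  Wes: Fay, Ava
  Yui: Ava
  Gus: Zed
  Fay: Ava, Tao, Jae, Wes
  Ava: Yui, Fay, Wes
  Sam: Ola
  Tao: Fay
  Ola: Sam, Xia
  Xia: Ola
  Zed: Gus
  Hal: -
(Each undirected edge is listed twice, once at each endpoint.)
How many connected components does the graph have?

Component: {Hal}
Component: {Gus, Zed}
Component: {Sam, Ola, Xia}
Component: {Jae, Wes, Yui, Fay, Ava, Tao}

4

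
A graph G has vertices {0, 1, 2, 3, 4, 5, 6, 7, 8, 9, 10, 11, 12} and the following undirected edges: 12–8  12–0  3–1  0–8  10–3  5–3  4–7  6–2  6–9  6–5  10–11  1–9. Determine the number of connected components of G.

3

Component: {4, 7}
Component: {0, 8, 12}
Component: {1, 2, 3, 5, 6, 9, 10, 11}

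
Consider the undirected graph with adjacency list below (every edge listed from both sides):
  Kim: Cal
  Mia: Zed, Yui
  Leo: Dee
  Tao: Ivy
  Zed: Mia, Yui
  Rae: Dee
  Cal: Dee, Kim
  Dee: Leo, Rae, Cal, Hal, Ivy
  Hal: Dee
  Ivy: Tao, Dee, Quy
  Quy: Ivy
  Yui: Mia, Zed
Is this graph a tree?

No

The graph has 12 vertices and 11 edges.
It is not connected, so it is not a tree.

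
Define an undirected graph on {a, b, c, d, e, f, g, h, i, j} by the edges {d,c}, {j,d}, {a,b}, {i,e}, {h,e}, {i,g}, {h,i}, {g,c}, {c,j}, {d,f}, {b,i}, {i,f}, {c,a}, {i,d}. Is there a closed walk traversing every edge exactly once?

Yes

Degrees: a:2, b:2, c:4, d:4, e:2, f:2, g:2, h:2, i:6, j:2
All degrees are even and the non-isolated vertices are connected — an Eulerian circuit exists.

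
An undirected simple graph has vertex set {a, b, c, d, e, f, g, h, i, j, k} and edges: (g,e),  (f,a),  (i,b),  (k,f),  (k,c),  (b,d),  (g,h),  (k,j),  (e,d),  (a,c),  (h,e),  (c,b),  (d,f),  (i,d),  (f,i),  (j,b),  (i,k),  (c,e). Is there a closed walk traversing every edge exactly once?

Yes

Degrees: a:2, b:4, c:4, d:4, e:4, f:4, g:2, h:2, i:4, j:2, k:4
Every vertex has even degree and the edges form a single connected piece, so an Eulerian circuit exists.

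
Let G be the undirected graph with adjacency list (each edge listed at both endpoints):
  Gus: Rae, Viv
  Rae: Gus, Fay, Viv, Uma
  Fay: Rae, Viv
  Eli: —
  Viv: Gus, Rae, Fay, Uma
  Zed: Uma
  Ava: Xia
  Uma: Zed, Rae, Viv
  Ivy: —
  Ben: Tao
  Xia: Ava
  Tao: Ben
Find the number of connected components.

Component: {Eli}
Component: {Ivy}
Component: {Ava, Xia}
Component: {Ben, Tao}
Component: {Gus, Rae, Fay, Viv, Zed, Uma}

5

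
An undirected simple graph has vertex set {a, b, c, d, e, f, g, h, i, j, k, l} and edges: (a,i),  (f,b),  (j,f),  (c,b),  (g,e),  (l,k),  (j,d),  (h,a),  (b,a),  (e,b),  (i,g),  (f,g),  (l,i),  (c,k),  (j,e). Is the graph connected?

Yes

A breadth-first search from a visits a, b, h, i, c, f, e, g, l, k, j, d — all 12 vertices — so the graph is connected.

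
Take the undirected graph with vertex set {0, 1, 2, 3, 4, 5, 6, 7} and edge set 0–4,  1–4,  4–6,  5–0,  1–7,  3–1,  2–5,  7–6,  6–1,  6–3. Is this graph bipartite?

No

The cycle 1-6-7-1 has length 3, which is odd, so the graph is not bipartite.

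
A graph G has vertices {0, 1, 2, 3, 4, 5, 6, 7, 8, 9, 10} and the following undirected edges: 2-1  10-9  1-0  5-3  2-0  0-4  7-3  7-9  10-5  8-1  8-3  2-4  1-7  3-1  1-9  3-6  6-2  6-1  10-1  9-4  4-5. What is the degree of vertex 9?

4

Neighbors of 9: 1, 4, 7, 10.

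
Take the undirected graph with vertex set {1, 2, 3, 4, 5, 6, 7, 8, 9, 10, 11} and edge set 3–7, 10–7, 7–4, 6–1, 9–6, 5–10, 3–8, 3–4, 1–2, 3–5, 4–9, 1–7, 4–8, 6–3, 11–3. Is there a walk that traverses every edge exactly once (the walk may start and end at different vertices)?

No

Degrees: 1:3, 2:1, 3:6, 4:4, 5:2, 6:3, 7:4, 8:2, 9:2, 10:2, 11:1
Odd-degree vertices: 1, 2, 6, 11 (4 total).
An Eulerian trail requires 0 or 2 odd-degree vertices; here there are 4.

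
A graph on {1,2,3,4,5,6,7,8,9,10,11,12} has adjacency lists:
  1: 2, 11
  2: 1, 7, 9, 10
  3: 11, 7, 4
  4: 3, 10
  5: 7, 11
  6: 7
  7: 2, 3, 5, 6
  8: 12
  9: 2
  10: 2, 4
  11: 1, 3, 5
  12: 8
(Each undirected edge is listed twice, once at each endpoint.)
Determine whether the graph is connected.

No

Component: {8, 12}
Component: {1, 2, 3, 4, 5, 6, 7, 9, 10, 11}
There are 2 separate components, so the graph is not connected.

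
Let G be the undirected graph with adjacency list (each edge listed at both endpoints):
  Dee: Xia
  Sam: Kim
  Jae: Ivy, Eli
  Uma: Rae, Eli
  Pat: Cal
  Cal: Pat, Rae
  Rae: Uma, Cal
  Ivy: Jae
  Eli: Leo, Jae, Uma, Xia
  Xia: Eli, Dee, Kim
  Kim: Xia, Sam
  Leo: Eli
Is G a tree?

The graph has 12 vertices and 11 edges.
Connected and |E| = |V| - 1, which characterizes a tree.

Yes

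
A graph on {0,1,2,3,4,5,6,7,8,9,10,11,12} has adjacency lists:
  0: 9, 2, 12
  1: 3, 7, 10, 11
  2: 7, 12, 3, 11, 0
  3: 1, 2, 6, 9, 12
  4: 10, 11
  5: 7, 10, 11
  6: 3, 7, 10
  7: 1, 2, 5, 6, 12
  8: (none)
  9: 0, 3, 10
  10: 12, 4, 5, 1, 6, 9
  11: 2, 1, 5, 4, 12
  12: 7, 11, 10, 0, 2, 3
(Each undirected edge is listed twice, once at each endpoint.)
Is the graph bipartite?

The cycle 3-2-12-3 has length 3, which is odd, so the graph is not bipartite.

No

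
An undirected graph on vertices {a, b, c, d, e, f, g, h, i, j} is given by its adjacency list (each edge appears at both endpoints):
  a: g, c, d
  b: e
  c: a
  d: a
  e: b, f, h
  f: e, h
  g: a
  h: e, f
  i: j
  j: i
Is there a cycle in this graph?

Yes

|V| = 10, |E| = 8, number of components = 3.
Since 8 > 10 - 3, a cycle must exist; for instance e-h-f-e.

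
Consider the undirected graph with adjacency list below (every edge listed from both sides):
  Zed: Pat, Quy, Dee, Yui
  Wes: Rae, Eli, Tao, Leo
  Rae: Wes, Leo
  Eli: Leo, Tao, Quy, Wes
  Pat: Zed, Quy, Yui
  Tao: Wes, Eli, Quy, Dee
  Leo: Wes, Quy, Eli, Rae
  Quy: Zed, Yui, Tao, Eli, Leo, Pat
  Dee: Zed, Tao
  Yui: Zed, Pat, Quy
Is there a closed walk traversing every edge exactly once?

Degrees: Zed:4, Wes:4, Rae:2, Eli:4, Pat:3, Tao:4, Leo:4, Quy:6, Dee:2, Yui:3
Vertices with odd degree: Pat, Yui. An Eulerian circuit requires all degrees even.

No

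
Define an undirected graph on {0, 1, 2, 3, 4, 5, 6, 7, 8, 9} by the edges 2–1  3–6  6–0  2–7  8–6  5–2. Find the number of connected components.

4

Component: {4}
Component: {9}
Component: {0, 3, 6, 8}
Component: {1, 2, 5, 7}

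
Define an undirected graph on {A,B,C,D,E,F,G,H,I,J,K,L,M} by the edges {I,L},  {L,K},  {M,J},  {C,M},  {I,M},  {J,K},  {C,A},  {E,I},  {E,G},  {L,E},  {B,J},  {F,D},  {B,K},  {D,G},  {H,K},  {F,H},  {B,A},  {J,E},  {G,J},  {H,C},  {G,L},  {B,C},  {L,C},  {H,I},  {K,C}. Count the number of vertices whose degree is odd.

Degrees: A:2, B:4, C:6, D:2, E:4, F:2, G:4, H:4, I:4, J:5, K:5, L:5, M:3
Odd-degree vertices: J, K, L, M.

4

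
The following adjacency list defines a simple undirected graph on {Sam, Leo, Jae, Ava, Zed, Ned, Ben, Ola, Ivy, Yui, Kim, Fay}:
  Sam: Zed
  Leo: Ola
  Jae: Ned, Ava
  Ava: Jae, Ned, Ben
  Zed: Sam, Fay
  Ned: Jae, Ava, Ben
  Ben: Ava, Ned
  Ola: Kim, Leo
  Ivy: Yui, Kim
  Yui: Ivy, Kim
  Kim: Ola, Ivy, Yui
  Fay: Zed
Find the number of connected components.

Component: {Sam, Zed, Fay}
Component: {Jae, Ava, Ned, Ben}
Component: {Leo, Ola, Ivy, Yui, Kim}

3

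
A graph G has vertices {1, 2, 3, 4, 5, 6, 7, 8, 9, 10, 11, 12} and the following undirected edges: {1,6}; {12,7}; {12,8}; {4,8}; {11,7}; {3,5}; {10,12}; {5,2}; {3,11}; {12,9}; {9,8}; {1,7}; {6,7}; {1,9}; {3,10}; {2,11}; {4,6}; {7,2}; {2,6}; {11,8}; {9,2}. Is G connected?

A breadth-first search from 1 visits 1, 9, 6, 7, 12, 2, 8, 4, 11, 10, 5, 3 — all 12 vertices — so the graph is connected.

Yes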